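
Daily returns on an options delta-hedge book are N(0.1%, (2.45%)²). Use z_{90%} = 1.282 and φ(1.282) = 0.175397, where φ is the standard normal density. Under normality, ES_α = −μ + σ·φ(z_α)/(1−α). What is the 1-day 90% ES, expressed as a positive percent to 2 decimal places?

4.20%

Tail multiplier: φ(z)/(1−α) = 0.175397 / 0.1 = 1.754.
ES = −(0.1%) + 2.45% × 1.754 = 4.197%.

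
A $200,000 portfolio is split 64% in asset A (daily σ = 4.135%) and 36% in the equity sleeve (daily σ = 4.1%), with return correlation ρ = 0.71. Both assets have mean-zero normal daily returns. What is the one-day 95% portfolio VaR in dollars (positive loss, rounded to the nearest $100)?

$12,600

σ_p² = 0.64²·4.135² + 0.36²·4.1² + 2·0.71·0.64·0.36·4.135·4.1 = 14.7287 (%²).
σ_p = √14.7287 = 3.838%.
At 95%, z = 1.645.
VaR = 1.645 × 3.838% = 6.314%; on $200,000 that is $12,628.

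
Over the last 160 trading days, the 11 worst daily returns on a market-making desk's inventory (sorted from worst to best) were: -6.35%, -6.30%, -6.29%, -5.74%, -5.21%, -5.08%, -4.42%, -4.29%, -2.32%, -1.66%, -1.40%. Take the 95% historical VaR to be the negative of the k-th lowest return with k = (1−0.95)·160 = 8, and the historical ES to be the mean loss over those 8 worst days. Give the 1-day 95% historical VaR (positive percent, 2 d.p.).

4.29%

k = 8; the 8th lowest return is -4.29%, so VaR = 4.29%.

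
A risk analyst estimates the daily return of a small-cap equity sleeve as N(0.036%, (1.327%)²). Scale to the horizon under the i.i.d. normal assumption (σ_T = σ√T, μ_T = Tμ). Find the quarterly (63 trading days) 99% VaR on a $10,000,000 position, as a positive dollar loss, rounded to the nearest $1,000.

$2,223,000

At 99%, z = 2.326.
σ_{63d} = 1.327% × √63 = 10.533%; μ_{63d} = 63 × 0.036% = 2.268%.
VaR = −(2.268%) + 2.326 × 10.533% = 22.232%.
On $10,000,000: 0.22232 × $10,000,000 = $2,223,200.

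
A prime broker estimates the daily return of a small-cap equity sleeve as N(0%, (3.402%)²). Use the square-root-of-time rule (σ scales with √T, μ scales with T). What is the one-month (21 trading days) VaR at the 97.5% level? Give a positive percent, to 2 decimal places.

30.56%

At 97.5%, z = 1.960.
σ_{21d} = 3.402% × √21 = 15.590%.
VaR = 1.960 × 15.590% = 30.556%.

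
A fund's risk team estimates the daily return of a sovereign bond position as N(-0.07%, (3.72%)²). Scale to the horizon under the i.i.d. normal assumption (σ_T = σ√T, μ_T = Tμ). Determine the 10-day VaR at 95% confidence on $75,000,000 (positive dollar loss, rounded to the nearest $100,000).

$15,000,000

At 95%, z = 1.645.
σ_{10d} = 3.72% × √10 = 11.764%; μ_{10d} = 10 × -0.07% = -0.700%.
VaR = −(-0.700%) + 1.645 × 11.764% = 20.052%.
On $75,000,000: 0.20052 × $75,000,000 = $15,039,000.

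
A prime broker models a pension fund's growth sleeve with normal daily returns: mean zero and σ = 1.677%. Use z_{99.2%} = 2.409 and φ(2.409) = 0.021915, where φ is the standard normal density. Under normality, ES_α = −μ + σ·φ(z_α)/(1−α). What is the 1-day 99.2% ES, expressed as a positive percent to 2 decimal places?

4.59%

Tail multiplier: φ(z)/(1−α) = 0.021915 / 0.008 = 2.739.
ES = 1.677% × 2.739 = 4.593%.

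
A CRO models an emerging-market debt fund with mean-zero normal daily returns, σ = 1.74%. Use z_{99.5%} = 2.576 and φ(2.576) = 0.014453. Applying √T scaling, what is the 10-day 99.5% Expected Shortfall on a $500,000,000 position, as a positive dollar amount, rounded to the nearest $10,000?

$79,530,000

σ_{10d} = 1.74% × √10 = 5.502%.
ES multiplier = φ(z)/(1−α) = 0.014453/0.005 = 2.891.
ES = 5.502% × 2.891 = 15.906%; on $500,000,000: $79,530,000.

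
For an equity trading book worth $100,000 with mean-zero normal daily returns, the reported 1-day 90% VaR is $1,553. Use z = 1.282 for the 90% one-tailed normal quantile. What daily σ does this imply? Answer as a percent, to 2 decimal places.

VaR as a fraction: $1,553 / $100,000 = 1.553%.
σ = VaR / z = 1.553% / 1.282 = 1.211%.

1.21%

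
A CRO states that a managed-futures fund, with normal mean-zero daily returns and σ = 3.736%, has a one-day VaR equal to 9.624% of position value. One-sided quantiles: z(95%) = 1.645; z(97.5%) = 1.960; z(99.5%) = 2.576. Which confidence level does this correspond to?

Implied z = VaR/σ = 9.624 / 3.736 = 2.576.
This matches z(99.5%) = 2.576.

99.5%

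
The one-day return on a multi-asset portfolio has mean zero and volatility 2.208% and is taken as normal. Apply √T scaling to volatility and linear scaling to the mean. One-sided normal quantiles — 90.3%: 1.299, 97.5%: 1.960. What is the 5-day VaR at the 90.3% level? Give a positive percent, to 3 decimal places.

σ_{5d} = 2.208% × √5 = 4.937%.
VaR = 1.299 × 4.937% = 6.413%.

6.413%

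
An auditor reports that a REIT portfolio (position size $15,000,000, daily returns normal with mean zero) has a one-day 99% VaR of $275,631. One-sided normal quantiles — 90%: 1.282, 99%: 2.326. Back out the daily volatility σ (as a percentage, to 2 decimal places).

0.79%

VaR as a fraction: $275,631 / $15,000,000 = 1.838%.
σ = VaR / z = 1.838% / 2.326 = 0.790%.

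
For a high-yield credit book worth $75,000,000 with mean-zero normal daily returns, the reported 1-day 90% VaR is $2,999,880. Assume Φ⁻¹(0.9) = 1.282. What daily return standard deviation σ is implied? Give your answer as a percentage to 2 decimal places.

3.12%

VaR as a fraction: $2,999,880 / $75,000,000 = 4.000%.
σ = VaR / z = 4.000% / 1.282 = 3.120%.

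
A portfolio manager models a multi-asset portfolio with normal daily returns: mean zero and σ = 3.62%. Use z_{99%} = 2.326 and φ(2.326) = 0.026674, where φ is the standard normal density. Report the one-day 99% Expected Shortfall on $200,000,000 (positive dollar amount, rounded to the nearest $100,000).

Tail multiplier: φ(z)/(1−α) = 0.026674 / 0.01 = 2.667.
ES = 3.62% × 2.667 = 9.655%.
On $200,000,000: 0.09655 × $200,000,000 = $19,310,000.

$19,300,000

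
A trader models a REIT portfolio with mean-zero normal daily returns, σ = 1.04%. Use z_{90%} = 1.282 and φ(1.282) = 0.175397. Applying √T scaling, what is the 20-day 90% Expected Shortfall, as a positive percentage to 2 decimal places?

8.16%

σ_{20d} = 1.04% × √20 = 4.651%.
ES multiplier = φ(z)/(1−α) = 0.175397/0.1 = 1.754.
ES = 4.651% × 1.754 = 8.158%.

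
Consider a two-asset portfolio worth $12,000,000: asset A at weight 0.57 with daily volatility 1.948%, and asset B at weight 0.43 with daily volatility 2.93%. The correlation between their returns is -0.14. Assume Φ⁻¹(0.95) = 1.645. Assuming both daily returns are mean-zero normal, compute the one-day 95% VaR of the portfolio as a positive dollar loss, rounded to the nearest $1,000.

σ_p² = 0.57²·1.948² + 0.43²·2.93² + 2·-0.14·0.57·0.43·1.948·2.93 = 2.4285 (%²).
σ_p = √2.4285 = 1.558%.
VaR = 1.645 × 1.558% = 2.563%; on $12,000,000 that is $307,560.

$308,000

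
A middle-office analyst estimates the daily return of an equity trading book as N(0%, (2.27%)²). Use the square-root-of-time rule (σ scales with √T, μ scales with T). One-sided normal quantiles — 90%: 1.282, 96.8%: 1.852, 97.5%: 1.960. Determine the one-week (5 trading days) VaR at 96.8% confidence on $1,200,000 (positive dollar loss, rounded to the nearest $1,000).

$113,000

σ_{5d} = 2.27% × √5 = 5.076%.
VaR = 1.852 × 5.076% = 9.401%.
On $1,200,000: 0.09401 × $1,200,000 = $112,812.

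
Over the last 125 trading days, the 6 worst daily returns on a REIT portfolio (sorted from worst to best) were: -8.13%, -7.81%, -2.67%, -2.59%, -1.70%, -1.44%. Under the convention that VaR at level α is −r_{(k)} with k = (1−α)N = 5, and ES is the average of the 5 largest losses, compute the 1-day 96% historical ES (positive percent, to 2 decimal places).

The 5 worst returns sum to -22.90%.
ES = −(-22.90%) / 5 = 4.58%.

4.58%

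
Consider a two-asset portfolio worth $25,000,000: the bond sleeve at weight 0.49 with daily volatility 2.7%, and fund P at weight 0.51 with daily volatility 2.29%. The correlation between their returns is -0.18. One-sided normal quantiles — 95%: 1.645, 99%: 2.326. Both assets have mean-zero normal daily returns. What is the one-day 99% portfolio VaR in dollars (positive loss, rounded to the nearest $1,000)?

σ_p² = 0.49²·2.7² + 0.51²·2.29² + 2·-0.18·0.49·0.51·2.7·2.29 = 2.5581 (%²).
σ_p = √2.5581 = 1.599%.
VaR = 2.326 × 1.599% = 3.719%; on $25,000,000 that is $929,750.

$930,000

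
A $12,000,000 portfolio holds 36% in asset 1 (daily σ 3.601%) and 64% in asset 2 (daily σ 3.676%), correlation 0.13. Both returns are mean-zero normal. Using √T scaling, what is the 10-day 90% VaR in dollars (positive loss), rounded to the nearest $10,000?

$1,380,000

σ_p = √(0.36²·3.601² + 0.64²·3.676² + 2·0.13·0.36·0.64·3.601·3.676) = 2.830%.
σ_{10d} = 2.830% × √10 = 8.949%.
z(90%) = 1.282.
VaR = 1.282 × 8.949% = 11.473%; on $12,000,000 that is $1,376,760.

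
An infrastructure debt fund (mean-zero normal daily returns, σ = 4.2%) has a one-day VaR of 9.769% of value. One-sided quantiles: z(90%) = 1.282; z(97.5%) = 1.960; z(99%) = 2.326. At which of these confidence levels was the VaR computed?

99%

Implied z = VaR/σ = 9.769 / 4.2 = 2.326.
This matches z(99%) = 2.326.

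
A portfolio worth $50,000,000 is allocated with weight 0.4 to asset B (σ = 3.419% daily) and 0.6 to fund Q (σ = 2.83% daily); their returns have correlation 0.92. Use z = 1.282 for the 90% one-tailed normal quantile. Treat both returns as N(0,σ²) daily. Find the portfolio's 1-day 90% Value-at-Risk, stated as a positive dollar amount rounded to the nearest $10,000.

$1,930,000

σ_p² = 0.4²·3.419² + 0.6²·2.83² + 2·0.92·0.4·0.6·3.419·2.83 = 9.0264 (%²).
σ_p = √9.0264 = 3.004%.
VaR = 1.282 × 3.004% = 3.851%; on $50,000,000 that is $1,925,500.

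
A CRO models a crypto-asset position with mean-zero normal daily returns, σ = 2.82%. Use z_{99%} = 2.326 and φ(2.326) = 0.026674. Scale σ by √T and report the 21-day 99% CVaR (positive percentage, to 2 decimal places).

34.47%

σ_{21d} = 2.82% × √21 = 12.923%.
ES multiplier = φ(z)/(1−α) = 0.026674/0.01 = 2.667.
ES = 12.923% × 2.667 = 34.466%.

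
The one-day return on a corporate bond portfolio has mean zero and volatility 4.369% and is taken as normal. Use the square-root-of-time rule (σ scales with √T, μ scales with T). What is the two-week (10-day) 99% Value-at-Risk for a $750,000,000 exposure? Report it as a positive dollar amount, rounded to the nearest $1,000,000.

At 99%, z = 2.326.
σ_{10d} = 4.369% × √10 = 13.816%.
VaR = 2.326 × 13.816% = 32.136%.
On $750,000,000: 0.32136 × $750,000,000 = $241,020,000.

$241,000,000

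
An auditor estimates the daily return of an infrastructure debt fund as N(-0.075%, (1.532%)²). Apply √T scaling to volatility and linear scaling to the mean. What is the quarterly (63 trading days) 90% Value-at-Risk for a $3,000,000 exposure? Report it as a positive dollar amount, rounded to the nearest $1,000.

$609,000

At 90%, z = 1.282.
σ_{63d} = 1.532% × √63 = 12.160%; μ_{63d} = 63 × -0.075% = -4.725%.
VaR = −(-4.725%) + 1.282 × 12.160% = 20.314%.
On $3,000,000: 0.20314 × $3,000,000 = $609,420.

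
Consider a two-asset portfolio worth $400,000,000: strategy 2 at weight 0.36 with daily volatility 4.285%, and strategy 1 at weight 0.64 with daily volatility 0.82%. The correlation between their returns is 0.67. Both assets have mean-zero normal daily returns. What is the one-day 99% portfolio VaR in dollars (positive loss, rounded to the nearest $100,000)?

σ_p² = 0.36²·4.285² + 0.64²·0.82² + 2·0.67·0.36·0.64·4.285·0.82 = 3.7398 (%²).
σ_p = √3.7398 = 1.934%.
At 99%, z = 2.326.
VaR = 2.326 × 1.934% = 4.498%; on $400,000,000 that is $17,992,000.

$18,000,000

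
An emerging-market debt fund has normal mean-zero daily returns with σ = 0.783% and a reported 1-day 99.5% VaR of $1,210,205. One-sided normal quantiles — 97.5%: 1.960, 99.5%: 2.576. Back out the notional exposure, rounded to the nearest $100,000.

$60,000,000

VaR as a fraction of value: z·σ = 2.576 × 0.783% = 2.01701%.
Position = $1,210,205 / 0.0201701 = $60,000,010.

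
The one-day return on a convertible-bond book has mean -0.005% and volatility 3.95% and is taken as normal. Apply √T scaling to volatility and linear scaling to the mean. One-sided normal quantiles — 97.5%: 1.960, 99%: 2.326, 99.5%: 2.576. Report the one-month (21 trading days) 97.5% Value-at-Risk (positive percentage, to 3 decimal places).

35.583%

σ_{21d} = 3.95% × √21 = 18.101%; μ_{21d} = 21 × -0.005% = -0.105%.
VaR = −(-0.105%) + 1.960 × 18.101% = 35.583%.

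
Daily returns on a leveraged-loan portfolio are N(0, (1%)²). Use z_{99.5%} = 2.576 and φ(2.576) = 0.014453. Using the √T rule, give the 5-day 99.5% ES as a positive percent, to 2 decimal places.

σ_{5d} = 1% × √5 = 2.236%.
ES multiplier = φ(z)/(1−α) = 0.014453/0.005 = 2.891.
ES = 2.236% × 2.891 = 6.464%.

6.46%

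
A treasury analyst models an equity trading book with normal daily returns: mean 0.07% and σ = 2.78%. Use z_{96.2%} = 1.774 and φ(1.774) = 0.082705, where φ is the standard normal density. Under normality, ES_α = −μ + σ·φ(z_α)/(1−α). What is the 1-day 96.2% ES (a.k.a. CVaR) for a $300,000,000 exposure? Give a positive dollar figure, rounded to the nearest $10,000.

Tail multiplier: φ(z)/(1−α) = 0.082705 / 0.038 = 2.176.
ES = −(0.07%) + 2.78% × 2.176 = 5.979%.
On $300,000,000: 0.05979 × $300,000,000 = $17,937,000.

$17,940,000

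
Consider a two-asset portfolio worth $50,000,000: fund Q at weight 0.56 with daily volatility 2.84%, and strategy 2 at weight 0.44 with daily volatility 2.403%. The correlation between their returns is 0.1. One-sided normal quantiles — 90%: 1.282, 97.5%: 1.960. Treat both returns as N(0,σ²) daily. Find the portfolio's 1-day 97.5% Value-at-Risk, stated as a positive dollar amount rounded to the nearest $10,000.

$1,960,000

σ_p² = 0.56²·2.84² + 0.44²·2.403² + 2·0.1·0.56·0.44·2.84·2.403 = 3.9836 (%²).
σ_p = √3.9836 = 1.996%.
VaR = 1.960 × 1.996% = 3.912%; on $50,000,000 that is $1,956,000.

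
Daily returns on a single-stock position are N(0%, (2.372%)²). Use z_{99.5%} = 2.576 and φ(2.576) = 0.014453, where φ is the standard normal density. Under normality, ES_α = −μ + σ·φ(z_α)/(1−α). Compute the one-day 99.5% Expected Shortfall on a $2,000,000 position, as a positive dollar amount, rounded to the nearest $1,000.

$137,000

Tail multiplier: φ(z)/(1−α) = 0.014453 / 0.005 = 2.891.
ES = 2.372% × 2.891 = 6.857%.
On $2,000,000: 0.06857 × $2,000,000 = $137,140.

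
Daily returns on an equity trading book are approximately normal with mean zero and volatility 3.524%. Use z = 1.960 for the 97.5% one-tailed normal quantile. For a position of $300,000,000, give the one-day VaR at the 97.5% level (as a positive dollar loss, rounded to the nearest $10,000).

VaR = z·σ = 1.960 × 3.524% = 6.907%.
On $300,000,000: 0.06907 × $300,000,000 = $20,721,000.

$20,720,000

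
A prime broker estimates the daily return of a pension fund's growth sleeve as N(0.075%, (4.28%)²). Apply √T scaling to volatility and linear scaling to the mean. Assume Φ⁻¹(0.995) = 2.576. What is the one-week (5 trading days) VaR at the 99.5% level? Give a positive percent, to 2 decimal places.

24.28%

σ_{5d} = 4.28% × √5 = 9.570%; μ_{5d} = 5 × 0.075% = 0.375%.
VaR = −(0.375%) + 2.576 × 9.570% = 24.277%.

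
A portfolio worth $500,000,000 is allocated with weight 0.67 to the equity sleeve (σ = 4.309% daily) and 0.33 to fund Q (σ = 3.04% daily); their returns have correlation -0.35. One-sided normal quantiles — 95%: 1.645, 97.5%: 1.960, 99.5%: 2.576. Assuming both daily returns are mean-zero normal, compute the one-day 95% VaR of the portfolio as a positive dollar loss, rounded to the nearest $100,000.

$22,200,000

σ_p² = 0.67²·4.309² + 0.33²·3.04² + 2·-0.35·0.67·0.33·4.309·3.04 = 7.3140 (%²).
σ_p = √7.3140 = 2.704%.
VaR = 1.645 × 2.704% = 4.448%; on $500,000,000 that is $22,240,000.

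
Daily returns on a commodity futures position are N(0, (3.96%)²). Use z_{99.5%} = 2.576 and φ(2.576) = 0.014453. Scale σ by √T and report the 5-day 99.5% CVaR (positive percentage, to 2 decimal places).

σ_{5d} = 3.96% × √5 = 8.855%.
ES multiplier = φ(z)/(1−α) = 0.014453/0.005 = 2.891.
ES = 8.855% × 2.891 = 25.600%.

25.60%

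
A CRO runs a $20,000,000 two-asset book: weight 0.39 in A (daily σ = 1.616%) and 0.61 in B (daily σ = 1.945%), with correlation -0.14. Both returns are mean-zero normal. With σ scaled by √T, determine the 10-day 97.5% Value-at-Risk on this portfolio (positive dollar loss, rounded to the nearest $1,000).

σ_p = √(0.39²·1.616² + 0.61²·1.945² + 2·-0.14·0.39·0.61·1.616·1.945) = 1.263%.
σ_{10d} = 1.263% × √10 = 3.994%.
z(97.5%) = 1.960.
VaR = 1.960 × 3.994% = 7.828%; on $20,000,000 that is $1,565,600.

$1,566,000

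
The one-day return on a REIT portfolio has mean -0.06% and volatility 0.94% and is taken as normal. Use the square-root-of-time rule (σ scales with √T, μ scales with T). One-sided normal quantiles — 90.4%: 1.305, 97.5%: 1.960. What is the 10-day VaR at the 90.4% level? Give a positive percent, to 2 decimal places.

σ_{10d} = 0.94% × √10 = 2.973%; μ_{10d} = 10 × -0.06% = -0.600%.
VaR = −(-0.600%) + 1.305 × 2.973% = 4.480%.

4.48%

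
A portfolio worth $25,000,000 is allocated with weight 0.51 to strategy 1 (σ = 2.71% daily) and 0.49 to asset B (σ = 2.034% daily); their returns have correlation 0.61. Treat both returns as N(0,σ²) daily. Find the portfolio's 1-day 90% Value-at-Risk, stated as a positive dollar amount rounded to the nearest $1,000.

σ_p² = 0.51²·2.71² + 0.49²·2.034² + 2·0.61·0.51·0.49·2.71·2.034 = 4.5841 (%²).
σ_p = √4.5841 = 2.141%.
At 90%, z = 1.282.
VaR = 1.282 × 2.141% = 2.745%; on $25,000,000 that is $686,250.

$686,000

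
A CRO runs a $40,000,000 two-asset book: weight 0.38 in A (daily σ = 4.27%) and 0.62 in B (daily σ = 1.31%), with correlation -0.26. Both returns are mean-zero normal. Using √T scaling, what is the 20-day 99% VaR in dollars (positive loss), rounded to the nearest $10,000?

$6,720,000

σ_p = √(0.38²·4.27² + 0.62²·1.31² + 2·-0.26·0.38·0.62·4.27·1.31) = 1.615%.
σ_{20d} = 1.615% × √20 = 7.222%.
z(99%) = 2.326.
VaR = 2.326 × 7.222% = 16.798%; on $40,000,000 that is $6,719,200.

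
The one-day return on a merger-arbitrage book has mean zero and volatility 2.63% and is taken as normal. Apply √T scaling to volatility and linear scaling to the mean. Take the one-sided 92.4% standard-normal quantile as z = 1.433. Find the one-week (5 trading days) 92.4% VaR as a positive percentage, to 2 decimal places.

8.43%

σ_{5d} = 2.63% × √5 = 5.881%.
VaR = 1.433 × 5.881% = 8.427%.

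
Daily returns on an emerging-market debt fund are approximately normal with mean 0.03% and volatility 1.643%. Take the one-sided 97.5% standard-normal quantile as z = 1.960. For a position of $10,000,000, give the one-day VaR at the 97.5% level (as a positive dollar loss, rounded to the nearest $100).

$319,000

VaR = −μ + z·σ = −(0.03%) + 1.960 × 1.643% = 3.190%.
On $10,000,000: 0.03190 × $10,000,000 = $319,000.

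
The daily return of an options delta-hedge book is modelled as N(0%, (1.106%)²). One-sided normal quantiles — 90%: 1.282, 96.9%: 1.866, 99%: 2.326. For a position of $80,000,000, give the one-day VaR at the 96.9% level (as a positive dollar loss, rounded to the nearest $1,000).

VaR = z·σ = 1.866 × 1.106% = 2.064%.
On $80,000,000: 0.02064 × $80,000,000 = $1,651,200.

$1,651,000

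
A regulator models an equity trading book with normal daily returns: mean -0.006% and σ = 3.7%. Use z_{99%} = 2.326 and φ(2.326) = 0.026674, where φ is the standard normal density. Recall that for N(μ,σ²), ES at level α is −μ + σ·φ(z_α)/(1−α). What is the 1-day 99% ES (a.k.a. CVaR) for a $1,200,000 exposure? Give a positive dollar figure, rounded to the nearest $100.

$118,500

Tail multiplier: φ(z)/(1−α) = 0.026674 / 0.01 = 2.667.
ES = −(-0.006%) + 3.7% × 2.667 = 9.874%.
On $1,200,000: 0.09874 × $1,200,000 = $118,488.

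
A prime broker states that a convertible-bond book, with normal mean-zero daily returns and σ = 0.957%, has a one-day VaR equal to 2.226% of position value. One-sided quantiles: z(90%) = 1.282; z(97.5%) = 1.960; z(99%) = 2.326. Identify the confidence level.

99%

Implied z = VaR/σ = 2.226 / 0.957 = 2.326.
This matches z(99%) = 2.326.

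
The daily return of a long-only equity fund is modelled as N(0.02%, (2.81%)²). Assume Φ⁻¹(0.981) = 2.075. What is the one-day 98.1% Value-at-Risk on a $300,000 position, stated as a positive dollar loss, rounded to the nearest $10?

VaR = −μ + z·σ = −(0.02%) + 2.075 × 2.81% = 5.811%.
On $300,000: 0.05811 × $300,000 = $17,433.

$17,430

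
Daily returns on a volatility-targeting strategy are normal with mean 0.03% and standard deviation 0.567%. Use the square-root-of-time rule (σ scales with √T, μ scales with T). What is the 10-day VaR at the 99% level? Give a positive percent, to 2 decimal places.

3.87%

At 99%, z = 2.326.
σ_{10d} = 0.567% × √10 = 1.793%; μ_{10d} = 10 × 0.03% = 0.300%.
VaR = −(0.300%) + 2.326 × 1.793% = 3.871%.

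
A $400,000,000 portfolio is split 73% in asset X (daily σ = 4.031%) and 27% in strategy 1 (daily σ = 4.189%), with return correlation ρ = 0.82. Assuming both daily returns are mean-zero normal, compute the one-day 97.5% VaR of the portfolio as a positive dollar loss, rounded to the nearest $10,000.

σ_p² = 0.73²·4.031² + 0.27²·4.189² + 2·0.82·0.73·0.27·4.031·4.189 = 15.3966 (%²).
σ_p = √15.3966 = 3.924%.
At 97.5%, z = 1.960.
VaR = 1.960 × 3.924% = 7.691%; on $400,000,000 that is $30,764,000.

$30,760,000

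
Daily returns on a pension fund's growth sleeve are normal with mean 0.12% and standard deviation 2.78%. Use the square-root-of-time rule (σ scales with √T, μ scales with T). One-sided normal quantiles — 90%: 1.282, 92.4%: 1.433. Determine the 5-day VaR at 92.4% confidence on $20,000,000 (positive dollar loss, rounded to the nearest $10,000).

σ_{5d} = 2.78% × √5 = 6.216%; μ_{5d} = 5 × 0.12% = 0.600%.
VaR = −(0.600%) + 1.433 × 6.216% = 8.308%.
On $20,000,000: 0.08308 × $20,000,000 = $1,661,600.

$1,660,000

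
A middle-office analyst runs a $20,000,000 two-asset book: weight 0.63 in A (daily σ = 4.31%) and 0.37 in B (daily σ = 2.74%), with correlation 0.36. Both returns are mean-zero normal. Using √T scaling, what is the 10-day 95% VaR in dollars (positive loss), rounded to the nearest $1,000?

σ_p = √(0.63²·4.31² + 0.37²·2.74² + 2·0.36·0.63·0.37·4.31·2.74) = 3.222%.
σ_{10d} = 3.222% × √10 = 10.189%.
z(95%) = 1.645.
VaR = 1.645 × 10.189% = 16.761%; on $20,000,000 that is $3,352,200.

$3,352,000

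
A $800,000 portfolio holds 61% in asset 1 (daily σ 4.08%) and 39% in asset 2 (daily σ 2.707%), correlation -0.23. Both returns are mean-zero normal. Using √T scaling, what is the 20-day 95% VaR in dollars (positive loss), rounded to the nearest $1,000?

σ_p = √(0.61²·4.08² + 0.39²·2.707² + 2·-0.23·0.61·0.39·4.08·2.707) = 2.470%.
σ_{20d} = 2.470% × √20 = 11.046%.
z(95%) = 1.645.
VaR = 1.645 × 11.046% = 18.171%; on $800,000 that is $145,368.

$145,000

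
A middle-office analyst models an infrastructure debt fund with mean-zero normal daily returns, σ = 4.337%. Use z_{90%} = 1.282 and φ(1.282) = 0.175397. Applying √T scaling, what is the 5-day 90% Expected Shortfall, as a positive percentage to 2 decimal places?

σ_{5d} = 4.337% × √5 = 9.698%.
ES multiplier = φ(z)/(1−α) = 0.175397/0.1 = 1.754.
ES = 9.698% × 1.754 = 17.010%.

17.01%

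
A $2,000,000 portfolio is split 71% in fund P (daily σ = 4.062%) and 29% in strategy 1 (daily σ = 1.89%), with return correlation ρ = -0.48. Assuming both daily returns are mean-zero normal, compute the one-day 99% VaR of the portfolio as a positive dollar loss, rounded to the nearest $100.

$124,000

σ_p² = 0.71²·4.062² + 0.29²·1.89² + 2·-0.48·0.71·0.29·4.062·1.89 = 7.1005 (%²).
σ_p = √7.1005 = 2.665%.
At 99%, z = 2.326.
VaR = 2.326 × 2.665% = 6.199%; on $2,000,000 that is $123,980.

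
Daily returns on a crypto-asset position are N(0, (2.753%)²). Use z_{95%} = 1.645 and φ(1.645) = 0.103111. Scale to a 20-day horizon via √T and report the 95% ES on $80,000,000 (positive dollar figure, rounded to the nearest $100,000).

$20,300,000

σ_{20d} = 2.753% × √20 = 12.312%.
ES multiplier = φ(z)/(1−α) = 0.103111/0.05 = 2.062.
ES = 12.312% × 2.062 = 25.387%; on $80,000,000: $20,309,600.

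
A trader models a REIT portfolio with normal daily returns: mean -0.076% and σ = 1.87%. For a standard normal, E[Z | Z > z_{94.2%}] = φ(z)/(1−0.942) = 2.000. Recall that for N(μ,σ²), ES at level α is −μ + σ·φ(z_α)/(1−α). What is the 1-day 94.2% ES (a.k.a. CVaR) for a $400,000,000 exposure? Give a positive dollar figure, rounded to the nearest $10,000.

ES = −(-0.076%) + 1.87% × 2.000 = 3.816%.
On $400,000,000: 0.03816 × $400,000,000 = $15,264,000.

$15,260,000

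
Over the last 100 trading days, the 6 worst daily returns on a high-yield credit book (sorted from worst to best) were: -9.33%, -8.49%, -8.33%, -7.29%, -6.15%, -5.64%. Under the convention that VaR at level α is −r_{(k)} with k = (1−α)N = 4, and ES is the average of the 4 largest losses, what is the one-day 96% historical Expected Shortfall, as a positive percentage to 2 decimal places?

8.36%

The 4 worst returns sum to -33.44%.
ES = −(-33.44%) / 4 = 8.36%.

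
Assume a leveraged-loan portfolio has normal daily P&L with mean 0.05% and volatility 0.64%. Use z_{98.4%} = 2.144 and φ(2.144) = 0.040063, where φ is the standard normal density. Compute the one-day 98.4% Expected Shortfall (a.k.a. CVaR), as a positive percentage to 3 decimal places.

Tail multiplier: φ(z)/(1−α) = 0.040063 / 0.016 = 2.504.
ES = −(0.05%) + 0.64% × 2.504 = 1.553%.

1.553%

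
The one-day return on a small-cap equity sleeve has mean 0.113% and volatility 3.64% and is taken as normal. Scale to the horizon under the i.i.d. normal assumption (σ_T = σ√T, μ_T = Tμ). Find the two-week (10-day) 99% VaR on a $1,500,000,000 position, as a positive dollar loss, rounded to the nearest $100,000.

At 99%, z = 2.326.
σ_{10d} = 3.64% × √10 = 11.511%; μ_{10d} = 10 × 0.113% = 1.130%.
VaR = −(1.130%) + 2.326 × 11.511% = 25.645%.
On $1,500,000,000: 0.25645 × $1,500,000,000 = $384,675,000.

$384,700,000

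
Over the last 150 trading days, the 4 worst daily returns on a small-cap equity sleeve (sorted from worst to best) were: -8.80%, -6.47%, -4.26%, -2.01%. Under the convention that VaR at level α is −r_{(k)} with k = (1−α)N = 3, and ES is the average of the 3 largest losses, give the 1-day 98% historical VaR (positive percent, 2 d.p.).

k = 3; the 3rd lowest return is -4.26%, so VaR = 4.26%.

4.26%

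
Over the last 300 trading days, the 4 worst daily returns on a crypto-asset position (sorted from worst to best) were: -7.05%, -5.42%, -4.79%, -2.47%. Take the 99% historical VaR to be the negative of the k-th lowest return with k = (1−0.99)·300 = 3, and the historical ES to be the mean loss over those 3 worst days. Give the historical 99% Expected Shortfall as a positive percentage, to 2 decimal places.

The 3 worst returns sum to -17.26%.
ES = −(-17.26%) / 3 = 5.7533…% ≈ 5.75%.

5.75%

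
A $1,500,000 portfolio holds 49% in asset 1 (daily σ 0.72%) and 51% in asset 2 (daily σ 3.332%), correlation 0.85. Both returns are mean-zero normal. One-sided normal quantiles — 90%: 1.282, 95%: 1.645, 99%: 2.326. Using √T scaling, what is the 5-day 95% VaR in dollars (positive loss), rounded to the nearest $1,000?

σ_p = √(0.49²·0.72² + 0.51²·3.332² + 2·0.85·0.49·0.51·0.72·3.332) = 2.008%.
σ_{5d} = 2.008% × √5 = 4.490%.
VaR = 1.645 × 4.490% = 7.386%; on $1,500,000 that is $110,790.

$111,000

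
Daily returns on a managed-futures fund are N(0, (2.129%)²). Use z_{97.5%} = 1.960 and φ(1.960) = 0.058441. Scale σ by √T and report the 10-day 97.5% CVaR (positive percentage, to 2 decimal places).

15.74%

σ_{10d} = 2.129% × √10 = 6.732%.
ES multiplier = φ(z)/(1−α) = 0.058441/0.025 = 2.338.
ES = 6.732% × 2.338 = 15.739%.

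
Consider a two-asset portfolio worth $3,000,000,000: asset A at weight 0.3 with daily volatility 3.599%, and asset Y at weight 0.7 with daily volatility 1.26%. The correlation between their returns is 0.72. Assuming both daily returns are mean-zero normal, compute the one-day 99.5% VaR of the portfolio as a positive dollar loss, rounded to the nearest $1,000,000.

$141,000,000

σ_p² = 0.3²·3.599² + 0.7²·1.26² + 2·0.72·0.3·0.7·3.599·1.26 = 3.3150 (%²).
σ_p = √3.3150 = 1.821%.
At 99.5%, z = 2.576.
VaR = 2.576 × 1.821% = 4.691%; on $3,000,000,000 that is $140,730,000.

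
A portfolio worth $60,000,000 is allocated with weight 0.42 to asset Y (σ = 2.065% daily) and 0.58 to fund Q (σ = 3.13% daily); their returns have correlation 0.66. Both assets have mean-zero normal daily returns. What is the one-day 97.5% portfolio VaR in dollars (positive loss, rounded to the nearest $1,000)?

σ_p² = 0.42²·2.065² + 0.58²·3.13² + 2·0.66·0.42·0.58·2.065·3.13 = 6.1262 (%²).
σ_p = √6.1262 = 2.475%.
At 97.5%, z = 1.960.
VaR = 1.960 × 2.475% = 4.851%; on $60,000,000 that is $2,910,600.

$2,911,000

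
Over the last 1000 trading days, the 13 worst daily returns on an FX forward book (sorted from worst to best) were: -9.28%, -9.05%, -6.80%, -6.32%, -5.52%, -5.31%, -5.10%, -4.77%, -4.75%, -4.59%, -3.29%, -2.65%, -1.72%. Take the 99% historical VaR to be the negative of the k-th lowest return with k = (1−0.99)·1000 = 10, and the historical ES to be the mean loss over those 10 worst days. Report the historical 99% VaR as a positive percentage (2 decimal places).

4.59%

k = 10; the 10th lowest return is -4.59%, so VaR = 4.59%.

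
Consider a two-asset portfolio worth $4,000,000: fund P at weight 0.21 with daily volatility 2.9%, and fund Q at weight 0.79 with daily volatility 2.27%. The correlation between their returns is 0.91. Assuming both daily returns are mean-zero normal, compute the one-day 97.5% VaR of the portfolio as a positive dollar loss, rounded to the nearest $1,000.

σ_p² = 0.21²·2.9² + 0.79²·2.27² + 2·0.91·0.21·0.79·2.9·2.27 = 5.5745 (%²).
σ_p = √5.5745 = 2.361%.
At 97.5%, z = 1.960.
VaR = 1.960 × 2.361% = 4.628%; on $4,000,000 that is $185,120.

$185,000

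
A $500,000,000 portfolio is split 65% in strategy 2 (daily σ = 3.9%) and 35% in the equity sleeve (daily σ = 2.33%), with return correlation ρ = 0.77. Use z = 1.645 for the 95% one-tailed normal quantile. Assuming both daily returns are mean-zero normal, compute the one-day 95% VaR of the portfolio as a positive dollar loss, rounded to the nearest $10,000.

σ_p² = 0.65²·3.9² + 0.35²·2.33² + 2·0.77·0.65·0.35·3.9·2.33 = 10.2749 (%²).
σ_p = √10.2749 = 3.205%.
VaR = 1.645 × 3.205% = 5.272%; on $500,000,000 that is $26,360,000.

$26,360,000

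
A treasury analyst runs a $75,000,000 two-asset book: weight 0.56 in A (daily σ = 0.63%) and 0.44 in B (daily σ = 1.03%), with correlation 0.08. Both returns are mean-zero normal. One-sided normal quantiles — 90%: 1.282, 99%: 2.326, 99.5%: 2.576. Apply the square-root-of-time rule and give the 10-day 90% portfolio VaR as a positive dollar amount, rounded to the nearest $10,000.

σ_p = √(0.56²·0.63² + 0.44²·1.03² + 2·0.08·0.56·0.44·0.63·1.03) = 0.596%.
σ_{10d} = 0.596% × √10 = 1.885%.
VaR = 1.282 × 1.885% = 2.417%; on $75,000,000 that is $1,812,750.

$1,810,000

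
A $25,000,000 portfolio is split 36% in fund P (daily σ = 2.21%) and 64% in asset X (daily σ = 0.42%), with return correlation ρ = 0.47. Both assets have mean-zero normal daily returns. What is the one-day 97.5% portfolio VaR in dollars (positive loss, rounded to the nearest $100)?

$466,500

σ_p² = 0.36²·2.21² + 0.64²·0.42² + 2·0.47·0.36·0.64·2.21·0.42 = 0.9063 (%²).
σ_p = √0.9063 = 0.952%.
At 97.5%, z = 1.960.
VaR = 1.960 × 0.952% = 1.866%; on $25,000,000 that is $466,500.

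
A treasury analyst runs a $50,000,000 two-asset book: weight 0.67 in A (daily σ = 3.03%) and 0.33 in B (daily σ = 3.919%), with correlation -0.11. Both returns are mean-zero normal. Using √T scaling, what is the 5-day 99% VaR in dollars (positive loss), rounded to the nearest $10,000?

$5,940,000

σ_p = √(0.67²·3.03² + 0.33²·3.919² + 2·-0.11·0.67·0.33·3.03·3.919) = 2.284%.
σ_{5d} = 2.284% × √5 = 5.107%.
z(99%) = 2.326.
VaR = 2.326 × 5.107% = 11.879%; on $50,000,000 that is $5,939,500.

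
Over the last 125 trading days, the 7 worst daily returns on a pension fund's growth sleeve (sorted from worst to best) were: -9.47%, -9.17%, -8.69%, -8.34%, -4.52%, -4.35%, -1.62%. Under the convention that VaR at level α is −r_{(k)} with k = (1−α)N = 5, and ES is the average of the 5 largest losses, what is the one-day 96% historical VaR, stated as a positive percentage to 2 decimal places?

k = 5; the 5th lowest return is -4.52%, so VaR = 4.52%.

4.52%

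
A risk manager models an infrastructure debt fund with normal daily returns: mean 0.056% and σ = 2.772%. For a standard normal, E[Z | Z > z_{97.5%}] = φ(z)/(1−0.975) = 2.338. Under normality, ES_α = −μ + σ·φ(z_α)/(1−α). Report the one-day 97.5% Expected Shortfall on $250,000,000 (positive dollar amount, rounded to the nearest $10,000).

$16,060,000

ES = −(0.056%) + 2.772% × 2.338 = 6.425%.
On $250,000,000: 0.06425 × $250,000,000 = $16,062,500.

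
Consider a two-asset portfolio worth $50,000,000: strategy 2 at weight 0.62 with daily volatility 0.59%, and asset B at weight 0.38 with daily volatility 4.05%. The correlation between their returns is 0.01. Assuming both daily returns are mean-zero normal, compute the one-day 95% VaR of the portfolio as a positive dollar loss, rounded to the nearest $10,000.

$1,300,000

σ_p² = 0.62²·0.59² + 0.38²·4.05² + 2·0.01·0.62·0.38·0.59·4.05 = 2.5136 (%²).
σ_p = √2.5136 = 1.585%.
At 95%, z = 1.645.
VaR = 1.645 × 1.585% = 2.607%; on $50,000,000 that is $1,303,500.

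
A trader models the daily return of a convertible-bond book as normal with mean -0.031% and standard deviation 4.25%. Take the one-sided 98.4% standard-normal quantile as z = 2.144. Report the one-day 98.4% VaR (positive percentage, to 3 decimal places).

9.143%

VaR = −μ + z·σ = −(-0.031%) + 2.144 × 4.25% = 9.143%.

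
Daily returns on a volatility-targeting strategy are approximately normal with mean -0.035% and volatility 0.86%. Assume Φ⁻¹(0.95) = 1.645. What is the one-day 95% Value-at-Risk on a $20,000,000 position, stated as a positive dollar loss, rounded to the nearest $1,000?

$290,000

VaR = −μ + z·σ = −(-0.035%) + 1.645 × 0.86% = 1.450%.
On $20,000,000: 0.01450 × $20,000,000 = $290,000.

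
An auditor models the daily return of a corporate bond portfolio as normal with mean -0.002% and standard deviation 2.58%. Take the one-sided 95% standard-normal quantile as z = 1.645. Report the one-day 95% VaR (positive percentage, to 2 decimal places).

4.25%

VaR = −μ + z·σ = −(-0.002%) + 1.645 × 2.58% = 4.246%.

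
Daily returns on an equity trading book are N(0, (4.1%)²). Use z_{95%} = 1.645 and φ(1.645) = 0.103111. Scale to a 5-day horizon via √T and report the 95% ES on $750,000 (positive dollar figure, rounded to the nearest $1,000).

σ_{5d} = 4.1% × √5 = 9.168%.
ES multiplier = φ(z)/(1−α) = 0.103111/0.05 = 2.062.
ES = 9.168% × 2.062 = 18.904%; on $750,000: $141,780.

$142,000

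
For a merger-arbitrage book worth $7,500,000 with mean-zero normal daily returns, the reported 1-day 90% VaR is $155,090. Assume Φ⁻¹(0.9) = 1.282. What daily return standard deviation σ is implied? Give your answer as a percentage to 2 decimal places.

1.61%

VaR as a fraction: $155,090 / $7,500,000 = 2.068%.
σ = VaR / z = 2.068% / 1.282 = 1.613%.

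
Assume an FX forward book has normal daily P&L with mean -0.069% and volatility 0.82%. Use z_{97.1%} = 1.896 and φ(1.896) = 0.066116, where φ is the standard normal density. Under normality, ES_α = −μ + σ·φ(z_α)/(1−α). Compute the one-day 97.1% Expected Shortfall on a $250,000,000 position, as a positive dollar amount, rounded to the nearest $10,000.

$4,850,000

Tail multiplier: φ(z)/(1−α) = 0.066116 / 0.029 = 2.280.
ES = −(-0.069%) + 0.82% × 2.280 = 1.939%.
On $250,000,000: 0.01939 × $250,000,000 = $4,847,500.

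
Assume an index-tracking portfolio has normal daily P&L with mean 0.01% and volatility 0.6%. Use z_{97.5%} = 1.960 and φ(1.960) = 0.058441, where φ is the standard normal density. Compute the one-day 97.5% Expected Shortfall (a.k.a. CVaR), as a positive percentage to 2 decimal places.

1.39%

Tail multiplier: φ(z)/(1−α) = 0.058441 / 0.025 = 2.338.
ES = −(0.01%) + 0.6% × 2.338 = 1.393%.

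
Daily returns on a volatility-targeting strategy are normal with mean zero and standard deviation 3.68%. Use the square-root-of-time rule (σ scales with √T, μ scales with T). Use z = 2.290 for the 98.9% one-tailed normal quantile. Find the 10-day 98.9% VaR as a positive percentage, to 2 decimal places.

26.65%

σ_{10d} = 3.68% × √10 = 11.637%.
VaR = 2.290 × 11.637% = 26.649%.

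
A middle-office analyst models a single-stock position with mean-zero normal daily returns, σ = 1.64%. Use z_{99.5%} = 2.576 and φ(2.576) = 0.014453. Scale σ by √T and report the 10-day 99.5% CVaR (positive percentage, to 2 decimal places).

14.99%

σ_{10d} = 1.64% × √10 = 5.186%.
ES multiplier = φ(z)/(1−α) = 0.014453/0.005 = 2.891.
ES = 5.186% × 2.891 = 14.993%.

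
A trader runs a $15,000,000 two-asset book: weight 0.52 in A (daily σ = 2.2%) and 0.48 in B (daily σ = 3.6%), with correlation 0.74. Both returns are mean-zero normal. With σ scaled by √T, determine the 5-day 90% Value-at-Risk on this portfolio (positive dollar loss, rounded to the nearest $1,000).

σ_p = √(0.52²·2.2² + 0.48²·3.6² + 2·0.74·0.52·0.48·2.2·3.6) = 2.687%.
σ_{5d} = 2.687% × √5 = 6.008%.
z(90%) = 1.282.
VaR = 1.282 × 6.008% = 7.702%; on $15,000,000 that is $1,155,300.

$1,155,000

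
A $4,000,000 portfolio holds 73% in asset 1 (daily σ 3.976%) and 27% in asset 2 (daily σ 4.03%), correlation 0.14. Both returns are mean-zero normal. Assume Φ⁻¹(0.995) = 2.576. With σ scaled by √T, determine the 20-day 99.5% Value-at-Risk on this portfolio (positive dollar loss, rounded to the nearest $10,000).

σ_p = √(0.73²·3.976² + 0.27²·4.03² + 2·0.14·0.73·0.27·3.976·4.03) = 3.239%.
σ_{20d} = 3.239% × √20 = 14.485%.
VaR = 2.576 × 14.485% = 37.313%; on $4,000,000 that is $1,492,520.

$1,490,000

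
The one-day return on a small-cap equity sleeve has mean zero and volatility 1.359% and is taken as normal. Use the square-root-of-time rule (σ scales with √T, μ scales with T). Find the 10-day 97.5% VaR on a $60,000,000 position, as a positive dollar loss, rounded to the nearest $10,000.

At 97.5%, z = 1.960.
σ_{10d} = 1.359% × √10 = 4.298%.
VaR = 1.960 × 4.298% = 8.424%.
On $60,000,000: 0.08424 × $60,000,000 = $5,054,400.

$5,050,000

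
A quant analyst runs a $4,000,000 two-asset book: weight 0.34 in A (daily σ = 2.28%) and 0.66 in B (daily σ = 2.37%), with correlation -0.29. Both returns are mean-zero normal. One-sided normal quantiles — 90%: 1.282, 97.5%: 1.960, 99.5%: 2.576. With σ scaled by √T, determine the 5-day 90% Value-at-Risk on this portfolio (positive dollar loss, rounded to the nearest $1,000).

$176,000

σ_p = √(0.34²·2.28² + 0.66²·2.37² + 2·-0.29·0.34·0.66·2.28·2.37) = 1.531%.
σ_{5d} = 1.531% × √5 = 3.423%.
VaR = 1.282 × 3.423% = 4.388%; on $4,000,000 that is $175,520.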